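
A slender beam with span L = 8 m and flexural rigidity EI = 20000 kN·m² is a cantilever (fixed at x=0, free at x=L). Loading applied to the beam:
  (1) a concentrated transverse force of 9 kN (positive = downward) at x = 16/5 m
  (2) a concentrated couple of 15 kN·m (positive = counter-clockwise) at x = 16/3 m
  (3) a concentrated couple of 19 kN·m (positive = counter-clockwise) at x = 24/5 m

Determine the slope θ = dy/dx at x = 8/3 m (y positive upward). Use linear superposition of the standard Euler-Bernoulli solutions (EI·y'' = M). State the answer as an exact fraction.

θ(8/3) = 43/18750 rad

Load 1 — point force P=9 kN at a=16/5 m (b=L-a=24/5):
  θ_1 = -Px(2a-x)/(2EI)  [x≤a] = -9·(8/3)·(2·(16/5)-(8/3))/(2·20000) = -7/3125 rad
Load 2 — applied couple M₀=15 kN·m at a=16/3 m (b=L-a=8/3):
  θ_2 = M₀x/EI  [x≤a] = 15·(8/3)/20000 = 1/500 rad
Load 3 — applied couple M₀=19 kN·m at a=24/5 m (b=L-a=16/5):
  θ_3 = M₀x/EI  [x≤a] = 19·(8/3)/20000 = 19/7500 rad
Superposition: θ = Σ θ_i = 43/18750 rad ≈ 0.002293 rad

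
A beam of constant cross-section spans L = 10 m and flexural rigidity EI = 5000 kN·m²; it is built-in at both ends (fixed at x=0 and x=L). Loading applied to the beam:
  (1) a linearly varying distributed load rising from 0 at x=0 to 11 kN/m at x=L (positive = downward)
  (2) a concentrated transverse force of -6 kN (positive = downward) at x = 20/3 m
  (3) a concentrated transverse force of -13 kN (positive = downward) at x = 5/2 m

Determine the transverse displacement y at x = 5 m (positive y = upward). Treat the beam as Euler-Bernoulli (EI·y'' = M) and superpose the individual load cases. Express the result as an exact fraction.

y(5) = -149/8640 m

Load 1 — triangular load w₀=11 kN/m (0→w₀ over full span):
  y_1 = -w₀x²(L-x)²(x+2L)/(120LEI) = -11·5²·(10-5)²·(5+2·10)/(120·10·5000) = -11/384 m
Load 2 — point force P=-6 kN at a=20/3 m (b=L-a=10/3):
  y_2 = -Pb²x²(3aL-(3a+b)x)/(6L³EI)  [x≤a] = -(-6)·(10/3)²·5²·(3·(20/3)·10-(3·(20/3)+(10/3))·5)/(6·10³·5000) = 1/216 m
Load 3 — point force P=-13 kN at a=5/2 m (b=L-a=15/2):
  y_3 = -Pa²(L-x)²(3bL-(3b+a)(L-x))/(6L³EI)  [x>a] = -(-13)·(5/2)²·(10-5)²·(3·(15/2)·10-(3·(15/2)+(5/2))·(10-5))/(6·10³·5000) = 13/1920 m
Superposition: y = Σ y_i = -149/8640 m ≈ -0.017245 m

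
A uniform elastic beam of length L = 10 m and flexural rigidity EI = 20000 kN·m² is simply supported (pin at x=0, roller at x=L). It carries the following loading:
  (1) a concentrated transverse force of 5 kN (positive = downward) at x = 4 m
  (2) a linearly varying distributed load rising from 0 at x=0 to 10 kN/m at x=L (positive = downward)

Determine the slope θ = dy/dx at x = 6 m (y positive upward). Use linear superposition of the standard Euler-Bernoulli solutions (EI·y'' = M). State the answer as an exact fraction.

Load 1 — point force P=5 kN at a=4 m (b=L-a=6):
  θ_1 = -Pa(2L²-6Lx+3x²+a²)/(6LEI)  [x>a] = -5·4·(2·10²-6·10·6+3·6²+4²)/(6·10·20000) = 3/5000 rad
Load 2 — triangular load w₀=10 kN/m (0→w₀ over full span):
  θ_2 = -w₀(7L⁴-30L²x²+15x⁴)/(360LEI) = -10·(7·10⁴-30·10²·6²+15·6⁴)/(360·10·20000) = 29/11250 rad
Superposition: θ = Σ θ_i = 143/45000 rad ≈ 0.003178 rad

θ(6) = 143/45000 rad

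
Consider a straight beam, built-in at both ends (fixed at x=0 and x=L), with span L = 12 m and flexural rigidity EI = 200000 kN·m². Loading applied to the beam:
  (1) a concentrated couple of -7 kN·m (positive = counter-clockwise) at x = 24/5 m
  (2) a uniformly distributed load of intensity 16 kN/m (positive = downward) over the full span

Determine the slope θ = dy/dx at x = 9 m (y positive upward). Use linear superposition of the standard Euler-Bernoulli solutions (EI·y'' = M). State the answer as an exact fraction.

θ(9) = 10947/10000000 rad

Load 1 — applied couple M₀=-7 kN·m at a=24/5 m (b=L-a=36/5):
  θ_1 = (R_Ax²/2 - M_Ax - M₀(x-a))/EI  [x>a] with R_A=-21/25, M_A=-21/25 = ((-21/25)·9²/2 - (-21/25)·9 - (-7)·(9-(24/5)))/200000 = 147/10000000 rad
Load 2 — uniform load w=16 kN/m over full span:
  θ_2 = -wx(L-x)(L-2x)/(12EI) = -16·9·(12-9)·(12-2·9)/(12·200000) = 27/25000 rad
Superposition: θ = Σ θ_i = 10947/10000000 rad ≈ 0.001095 rad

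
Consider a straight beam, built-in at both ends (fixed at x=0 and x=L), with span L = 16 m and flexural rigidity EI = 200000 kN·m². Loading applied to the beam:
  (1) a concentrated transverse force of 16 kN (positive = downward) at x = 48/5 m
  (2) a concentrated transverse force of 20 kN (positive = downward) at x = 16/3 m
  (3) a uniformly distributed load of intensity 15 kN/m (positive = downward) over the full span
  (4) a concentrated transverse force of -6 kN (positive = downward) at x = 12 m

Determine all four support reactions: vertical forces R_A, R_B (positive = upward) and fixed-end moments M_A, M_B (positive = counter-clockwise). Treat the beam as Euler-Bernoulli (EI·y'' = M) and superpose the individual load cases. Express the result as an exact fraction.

R_A = 7533503/54000 kN, M_A = 2615513/6750 kN·m, R_B = 7046497/54000 kN, M_B = -2477707/6750 kN·m

Load 1 — point force P=16 kN at a=48/5 m (b=L-a=32/5):
  R_A = Pb²(3a+b)/L³ = 16·(32/5)²·(3·(48/5)+(32/5))/16³ = 704/125 kN
  M_A = Pab²/L² = 16·(48/5)·(32/5)²/16² = 3072/125 kN·m
  R_B = Pa²(a+3b)/L³ = 16·(48/5)²·((48/5)+3·(32/5))/16³ = 1296/125 kN
  M_B = -Pa²b/L² = -16·(48/5)²·(32/5)/16² = -4608/125 kN·m
Load 2 — point force P=20 kN at a=16/3 m (b=L-a=32/3):
  R_A = Pb²(3a+b)/L³ = 20·(32/3)²·(3·(16/3)+(32/3))/16³ = 400/27 kN
  M_A = Pab²/L² = 20·(16/3)·(32/3)²/16² = 1280/27 kN·m
  R_B = Pa²(a+3b)/L³ = 20·(16/3)²·((16/3)+3·(32/3))/16³ = 140/27 kN
  M_B = -Pa²b/L² = -20·(16/3)²·(32/3)/16² = -640/27 kN·m
Load 3 — uniform load w=15 kN/m over full span:
  R_A = wL/2 = 15·16/2 = 120 kN
  M_A = wL²/12 = 15·16²/12 = 320 kN·m
  R_B = wL/2 = 15·16/2 = 120 kN
  M_B = -wL²/12 = -15·16²/12 = -320 kN·m
Load 4 — point force P=-6 kN at a=12 m (b=L-a=4):
  R_A = Pb²(3a+b)/L³ = (-6)·4²·(3·12+4)/16³ = -15/16 kN
  M_A = Pab²/L² = (-6)·12·4²/16² = -9/2 kN·m
  R_B = Pa²(a+3b)/L³ = (-6)·12²·(12+3·4)/16³ = -81/16 kN
  M_B = -Pa²b/L² = -(-6)·12²·4/16² = 27/2 kN·m
Superposition: R_A = 7533503/54000 kN, M_A = 2615513/6750 kN·m, R_B = 7046497/54000 kN, M_B = -2477707/6750 kN·m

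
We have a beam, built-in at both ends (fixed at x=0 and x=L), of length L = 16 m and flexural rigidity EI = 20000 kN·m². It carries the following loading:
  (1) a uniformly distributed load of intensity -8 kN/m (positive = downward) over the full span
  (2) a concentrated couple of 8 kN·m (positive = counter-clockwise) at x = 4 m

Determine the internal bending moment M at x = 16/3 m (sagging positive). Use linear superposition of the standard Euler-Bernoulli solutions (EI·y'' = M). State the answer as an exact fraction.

Load 1 — uniform load w=-8 kN/m over full span:
  M_1 = wLx/2 - wL²/12 - wx²/2 = (-8)·16·(16/3)/2 - (-8)·16²/12 - (-8)·(16/3)²/2 = -512/9 kN·m
Load 2 — applied couple M₀=8 kN·m at a=4 m (b=L-a=12):
  M_2 = R_Ax - M_A - M₀  [x>a] with R_A=9/16, M_A=-3/2 = (9/16)·(16/3) - (-3/2) - 8 = -7/2 kN·m
Superposition: M = Σ M_i = -1087/18 kN·m ≈ -60.388889 kN·m

M(16/3) = -1087/18 kN·m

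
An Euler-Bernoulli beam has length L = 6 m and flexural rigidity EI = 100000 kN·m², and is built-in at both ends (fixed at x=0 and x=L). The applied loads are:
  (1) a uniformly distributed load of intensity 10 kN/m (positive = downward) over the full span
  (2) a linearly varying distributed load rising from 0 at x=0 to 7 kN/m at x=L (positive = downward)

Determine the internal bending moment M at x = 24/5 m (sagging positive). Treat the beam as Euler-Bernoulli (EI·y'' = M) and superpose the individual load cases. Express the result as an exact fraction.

Load 1 — uniform load w=10 kN/m over full span:
  M_1 = wLx/2 - wL²/12 - wx²/2 = 10·6·(24/5)/2 - 10·6²/12 - 10·(24/5)²/2 = -6/5 kN·m
Load 2 — triangular load w₀=7 kN/m (0→w₀ over full span):
  M_2 = 3w₀Lx/20 - w₀L²/30 - w₀x³/(6L) = 3·7·6·(24/5)/20 - 7·6²/30 - 7·(24/5)³/(6·6) = 42/125 kN·m
Superposition: M = Σ M_i = -108/125 kN·m ≈ -0.864000 kN·m

M(24/5) = -108/125 kN·m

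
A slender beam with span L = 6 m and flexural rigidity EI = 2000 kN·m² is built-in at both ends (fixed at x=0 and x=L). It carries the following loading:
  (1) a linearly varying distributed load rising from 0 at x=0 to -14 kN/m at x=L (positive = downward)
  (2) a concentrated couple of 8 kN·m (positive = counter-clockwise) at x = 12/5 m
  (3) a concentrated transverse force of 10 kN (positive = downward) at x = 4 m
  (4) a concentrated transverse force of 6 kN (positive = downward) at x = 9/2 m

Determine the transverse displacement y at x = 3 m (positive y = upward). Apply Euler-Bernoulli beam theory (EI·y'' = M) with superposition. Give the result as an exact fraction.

Load 1 — triangular load w₀=-14 kN/m (0→w₀ over full span):
  y_1 = -w₀x²(L-x)²(x+2L)/(120LEI) = -(-14)·3²·(6-3)²·(3+2·6)/(120·6·2000) = 189/16000 m
Load 2 — applied couple M₀=8 kN·m at a=12/5 m (b=L-a=18/5):
  y_2 = (R_Ax³/6 - M_Ax²/2 - M₀(x-a)²/2)/EI  [x>a] with R_A=48/25, M_A=24/25 = ((48/25)·3³/6 - (24/25)·3²/2 - 8·(3-(12/5))²/2)/2000 = 9/6250 m
Load 3 — point force P=10 kN at a=4 m (b=L-a=2):
  y_3 = -Pb²x²(3aL-(3a+b)x)/(6L³EI)  [x≤a] = -10·2²·3²·(3·4·6-(3·4+2)·3)/(6·6³·2000) = -1/240 m
Load 4 — point force P=6 kN at a=9/2 m (b=L-a=3/2):
  y_4 = -Pb²x²(3aL-(3a+b)x)/(6L³EI)  [x≤a] = -6·(3/2)²·3²·(3·(9/2)·6-(3·(9/2)+(3/2))·3)/(6·6³·2000) = -27/16000 m
Superposition: y = Σ y_i = 4439/600000 m ≈ 0.007398 m

y(3) = 4439/600000 m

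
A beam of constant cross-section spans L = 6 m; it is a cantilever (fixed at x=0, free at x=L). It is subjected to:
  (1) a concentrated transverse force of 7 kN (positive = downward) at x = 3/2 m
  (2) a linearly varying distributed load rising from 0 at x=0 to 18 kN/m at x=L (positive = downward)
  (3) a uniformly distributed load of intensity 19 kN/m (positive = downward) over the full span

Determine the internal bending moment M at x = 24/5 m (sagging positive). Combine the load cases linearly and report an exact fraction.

Load 1 — point force P=7 kN at a=3/2 m (b=L-a=9/2):
  M_1 = 0  [x>a] = 0 kN·m
Load 2 — triangular load w₀=18 kN/m (0→w₀ over full span):
  M_2 = w₀Lx/2 - w₀L²/3 - w₀x³/(6L) = 18·6·(24/5)/2 - 18·6²/3 - 18·(24/5)³/(6·6) = -1512/125 kN·m
Load 3 — uniform load w=19 kN/m over full span:
  M_3 = -w(L-x)²/2 = -19·(6-(24/5))²/2 = -342/25 kN·m
Superposition: M = Σ M_i = -3222/125 kN·m ≈ -25.776000 kN·m

M(24/5) = -3222/125 kN·m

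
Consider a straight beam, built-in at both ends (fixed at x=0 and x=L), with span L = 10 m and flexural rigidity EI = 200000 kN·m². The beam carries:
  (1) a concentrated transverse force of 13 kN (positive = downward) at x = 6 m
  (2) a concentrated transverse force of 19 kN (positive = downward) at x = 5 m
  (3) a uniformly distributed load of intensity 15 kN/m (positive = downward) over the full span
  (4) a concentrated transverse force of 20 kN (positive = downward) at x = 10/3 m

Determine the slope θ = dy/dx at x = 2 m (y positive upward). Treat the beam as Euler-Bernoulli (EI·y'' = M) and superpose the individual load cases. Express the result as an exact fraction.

Load 1 — point force P=13 kN at a=6 m (b=L-a=4):
  θ_1 = -Pb²x(2aL-(3a+b)x)/(2L³EI)  [x≤a] = -13·4²·2·(2·6·10-(3·6+4)·2)/(2·10³·200000) = -247/3125000 rad
Load 2 — point force P=19 kN at a=5 m (b=L-a=5):
  θ_2 = -Pb²x(2aL-(3a+b)x)/(2L³EI)  [x≤a] = -19·5²·2·(2·5·10-(3·5+5)·2)/(2·10³·200000) = -57/400000 rad
Load 3 — uniform load w=15 kN/m over full span:
  θ_3 = -wx(L-x)(L-2x)/(12EI) = -15·2·(10-2)·(10-2·2)/(12·200000) = -3/5000 rad
Load 4 — point force P=20 kN at a=10/3 m (b=L-a=20/3):
  θ_4 = -Pb²x(2aL-(3a+b)x)/(2L³EI)  [x≤a] = -20·(20/3)²·2·(2·(10/3)·10-(3·(10/3)+(20/3))·2)/(2·10³·200000) = -1/6750 rad
Superposition: θ = Σ θ_i = -1309079/1350000000 rad ≈ -0.000970 rad

θ(2) = -1309079/1350000000 rad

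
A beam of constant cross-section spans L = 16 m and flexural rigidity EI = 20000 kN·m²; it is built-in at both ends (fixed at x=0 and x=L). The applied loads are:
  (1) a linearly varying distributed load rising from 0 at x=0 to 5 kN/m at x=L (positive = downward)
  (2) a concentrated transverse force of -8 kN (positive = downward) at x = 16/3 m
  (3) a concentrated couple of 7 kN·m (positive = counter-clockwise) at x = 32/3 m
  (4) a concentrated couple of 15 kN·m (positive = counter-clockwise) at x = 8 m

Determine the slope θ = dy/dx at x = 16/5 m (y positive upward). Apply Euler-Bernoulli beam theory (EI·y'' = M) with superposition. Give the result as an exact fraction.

Load 1 — triangular load w₀=5 kN/m (0→w₀ over full span):
  θ_1 = -w₀(2x(L-x)(L-2x)(x+2L)+x²(L-x)²)/(120LEI) = -5·(2·(16/5)·(16-(16/5))·(16-2·(16/5))·((16/5)+2·16)+(16/5)²·(16-(16/5))²)/(120·16·20000) = -896/234375 rad
Load 2 — point force P=-8 kN at a=16/3 m (b=L-a=32/3):
  θ_2 = -Pb²x(2aL-(3a+b)x)/(2L³EI)  [x≤a] = -(-8)·(32/3)²·(16/5)·(2·(16/3)·16-(3·(16/3)+(32/3))·(16/5))/(2·16³·20000) = 128/84375 rad
Load 3 — applied couple M₀=7 kN·m at a=32/3 m (b=L-a=16/3):
  θ_3 = (R_Ax²/2 - M_Ax)/EI  [x≤a] with R_A=7/12, M_A=7/3 = ((7/12)·(16/5)²/2 - (7/3)·(16/5))/20000 = -7/31250 rad
Load 4 — applied couple M₀=15 kN·m at a=8 m (b=L-a=8):
  θ_4 = (R_Ax²/2 - M_Ax)/EI  [x≤a] with R_A=45/32, M_A=15/4 = ((45/32)·(16/5)²/2 - (15/4)·(16/5))/20000 = -3/12500 rad
Superposition: θ = Σ θ_i = -23371/8437500 rad ≈ -0.002770 rad

θ(16/5) = -23371/8437500 rad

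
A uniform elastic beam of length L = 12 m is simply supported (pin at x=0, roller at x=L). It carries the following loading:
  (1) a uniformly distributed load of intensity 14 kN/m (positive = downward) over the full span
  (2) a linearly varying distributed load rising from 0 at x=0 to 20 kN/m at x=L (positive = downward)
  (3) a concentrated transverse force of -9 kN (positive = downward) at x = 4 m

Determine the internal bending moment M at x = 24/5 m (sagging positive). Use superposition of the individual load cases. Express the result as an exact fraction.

M(24/5) = 1908/5 kN·m

Load 1 — uniform load w=14 kN/m over full span:
  M_1 = wx(L-x)/2 = 14·(24/5)·(12-(24/5))/2 = 6048/25 kN·m
Load 2 — triangular load w₀=20 kN/m (0→w₀ over full span):
  M_2 = w₀Lx/6 - w₀x³/(6L) = 20·12·(24/5)/6 - 20·(24/5)³/(6·12) = 4032/25 kN·m
Load 3 — point force P=-9 kN at a=4 m (b=L-a=8):
  M_3 = Pa(L-x)/L  [x>a] = (-9)·4·(12-(24/5))/12 = -108/5 kN·m
Superposition: M = Σ M_i = 1908/5 kN·m ≈ 381.600000 kN·m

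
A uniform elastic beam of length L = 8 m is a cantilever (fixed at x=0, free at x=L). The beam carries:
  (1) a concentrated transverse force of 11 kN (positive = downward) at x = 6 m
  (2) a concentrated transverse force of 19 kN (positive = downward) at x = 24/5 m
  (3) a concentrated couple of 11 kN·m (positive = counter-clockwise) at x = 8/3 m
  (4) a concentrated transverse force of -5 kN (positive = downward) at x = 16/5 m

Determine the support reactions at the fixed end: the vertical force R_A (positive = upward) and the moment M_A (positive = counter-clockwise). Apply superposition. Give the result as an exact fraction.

R_A = 25 kN, M_A = 651/5 kN·m

Load 1 — point force P=11 kN at a=6 m (b=L-a=2):
  R_A = P = 11 kN
  M_A = Pa = 11·6 = 66 kN·m
Load 2 — point force P=19 kN at a=24/5 m (b=L-a=16/5):
  R_A = P = 19 kN
  M_A = Pa = 19·(24/5) = 456/5 kN·m
Load 3 — applied couple M₀=11 kN·m at a=8/3 m (b=L-a=16/3):
  R_A = 0 kN
  M_A = -M₀ = -11 kN·m
Load 4 — point force P=-5 kN at a=16/5 m (b=L-a=24/5):
  R_A = P = (-5) = -5 kN
  M_A = Pa = (-5)·(16/5) = -16 kN·m
Superposition: R_A = 25 kN, M_A = 651/5 kN·m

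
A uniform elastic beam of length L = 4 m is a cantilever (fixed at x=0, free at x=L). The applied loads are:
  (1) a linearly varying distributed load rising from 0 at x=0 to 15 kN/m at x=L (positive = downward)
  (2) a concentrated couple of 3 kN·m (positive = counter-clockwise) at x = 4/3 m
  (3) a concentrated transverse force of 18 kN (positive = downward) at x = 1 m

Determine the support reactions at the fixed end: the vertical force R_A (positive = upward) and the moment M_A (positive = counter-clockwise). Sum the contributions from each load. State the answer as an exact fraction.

R_A = 48 kN, M_A = 95 kN·m

Load 1 — triangular load w₀=15 kN/m (0→w₀ over full span):
  R_A = w₀L/2 = 15·4/2 = 30 kN
  M_A = w₀L²/3 = 15·4²/3 = 80 kN·m
Load 2 — applied couple M₀=3 kN·m at a=4/3 m (b=L-a=8/3):
  R_A = 0 kN
  M_A = -M₀ = -3 kN·m
Load 3 — point force P=18 kN at a=1 m (b=L-a=3):
  R_A = P = 18 kN
  M_A = Pa = 18·1 = 18 kN·m
Superposition: R_A = 48 kN, M_A = 95 kN·m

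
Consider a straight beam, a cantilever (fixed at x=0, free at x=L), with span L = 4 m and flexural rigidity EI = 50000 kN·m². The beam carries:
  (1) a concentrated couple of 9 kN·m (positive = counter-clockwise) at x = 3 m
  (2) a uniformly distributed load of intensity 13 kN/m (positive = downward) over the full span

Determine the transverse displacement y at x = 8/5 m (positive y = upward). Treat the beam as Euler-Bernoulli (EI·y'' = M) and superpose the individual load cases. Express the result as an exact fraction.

Load 1 — applied couple M₀=9 kN·m at a=3 m (b=L-a=1):
  y_1 = M₀x²/(2EI)  [x≤a] = 9·(8/5)²/(2·50000) = 18/78125 m
Load 2 — uniform load w=13 kN/m over full span:
  y_2 = -wx²(x²-4Lx+6L²)/(24EI) = -13·(8/5)²·((8/5)²-4·4·(8/5)+6·4²)/(24·50000) = -3952/1953125 m
Superposition: y = Σ y_i = -3502/1953125 m ≈ -0.001793 m

y(8/5) = -3502/1953125 m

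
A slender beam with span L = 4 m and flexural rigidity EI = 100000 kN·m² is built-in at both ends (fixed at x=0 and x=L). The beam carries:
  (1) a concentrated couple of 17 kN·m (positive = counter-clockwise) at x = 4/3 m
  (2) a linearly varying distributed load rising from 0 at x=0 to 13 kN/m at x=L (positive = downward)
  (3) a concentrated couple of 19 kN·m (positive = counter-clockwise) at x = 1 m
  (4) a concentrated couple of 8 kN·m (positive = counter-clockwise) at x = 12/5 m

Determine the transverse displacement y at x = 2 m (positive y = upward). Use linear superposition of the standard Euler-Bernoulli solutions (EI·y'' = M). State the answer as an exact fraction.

y(2) = 2623/90000000 m

Load 1 — applied couple M₀=17 kN·m at a=4/3 m (b=L-a=8/3):
  y_1 = (R_Ax³/6 - M_Ax²/2 - M₀(x-a)²/2)/EI  [x>a] with R_A=17/3, M_A=0 = ((17/3)·2³/6 - 0·2²/2 - 17·(2-(4/3))²/2)/100000 = 17/450000 m
Load 2 — triangular load w₀=13 kN/m (0→w₀ over full span):
  y_2 = -w₀x²(L-x)²(x+2L)/(120LEI) = -13·2²·(4-2)²·(2+2·4)/(120·4·100000) = -13/300000 m
Load 3 — applied couple M₀=19 kN·m at a=1 m (b=L-a=3):
  y_3 = (R_Ax³/6 - M_Ax²/2 - M₀(x-a)²/2)/EI  [x>a] with R_A=171/32, M_A=-57/16 = ((171/32)·2³/6 - (-57/16)·2²/2 - 19·(2-1)²/2)/100000 = 19/400000 m
Load 4 — applied couple M₀=8 kN·m at a=12/5 m (b=L-a=8/5):
  y_4 = (R_Ax³/6 - M_Ax²/2)/EI  [x≤a] with R_A=72/25, M_A=64/25 = ((72/25)·2³/6 - (64/25)·2²/2)/100000 = -1/78125 m
Superposition: y = Σ y_i = 2623/90000000 m ≈ 0.000029 m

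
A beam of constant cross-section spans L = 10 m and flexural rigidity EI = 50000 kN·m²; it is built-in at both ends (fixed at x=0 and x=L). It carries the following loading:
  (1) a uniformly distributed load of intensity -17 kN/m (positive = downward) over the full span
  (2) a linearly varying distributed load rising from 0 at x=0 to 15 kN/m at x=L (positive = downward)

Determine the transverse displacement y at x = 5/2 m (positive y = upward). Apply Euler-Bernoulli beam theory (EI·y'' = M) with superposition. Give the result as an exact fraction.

Load 1 — uniform load w=-17 kN/m over full span:
  y_1 = -wx²(L-x)²/(24EI) = -(-17)·(5/2)²·(10-(5/2))²/(24·50000) = 51/10240 m
Load 2 — triangular load w₀=15 kN/m (0→w₀ over full span):
  y_2 = -w₀x²(L-x)²(x+2L)/(120LEI) = -15·(5/2)²·(10-(5/2))²·((5/2)+2·10)/(120·10·50000) = -81/40960 m
Superposition: y = Σ y_i = 123/40960 m ≈ 0.003003 m

y(5/2) = 123/40960 m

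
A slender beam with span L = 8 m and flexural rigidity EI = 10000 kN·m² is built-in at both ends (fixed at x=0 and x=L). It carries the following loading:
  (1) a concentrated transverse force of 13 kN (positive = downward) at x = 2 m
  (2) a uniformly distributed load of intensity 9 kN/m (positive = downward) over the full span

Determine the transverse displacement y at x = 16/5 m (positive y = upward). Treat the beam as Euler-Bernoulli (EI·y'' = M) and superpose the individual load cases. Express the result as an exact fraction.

y(16/5) = -16749/1562500 m

Load 1 — point force P=13 kN at a=2 m (b=L-a=6):
  y_1 = -Pa²(L-x)²(3bL-(3b+a)(L-x))/(6L³EI)  [x>a] = -13·2²·(8-(16/5))²·(3·6·8-(3·6+2)·(8-(16/5)))/(6·8³·10000) = -117/62500 m
Load 2 — uniform load w=9 kN/m over full span:
  y_2 = -wx²(L-x)²/(24EI) = -9·(16/5)²·(8-(16/5))²/(24·10000) = -3456/390625 m
Superposition: y = Σ y_i = -16749/1562500 m ≈ -0.010719 m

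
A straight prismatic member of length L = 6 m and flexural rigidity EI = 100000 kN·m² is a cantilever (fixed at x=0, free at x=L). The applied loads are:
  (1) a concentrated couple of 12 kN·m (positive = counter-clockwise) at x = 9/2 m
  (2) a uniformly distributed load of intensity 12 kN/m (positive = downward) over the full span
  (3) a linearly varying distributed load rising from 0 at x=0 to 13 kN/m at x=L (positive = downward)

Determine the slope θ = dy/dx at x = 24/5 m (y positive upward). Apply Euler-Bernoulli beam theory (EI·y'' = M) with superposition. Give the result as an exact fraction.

Load 1 — applied couple M₀=12 kN·m at a=9/2 m (b=L-a=3/2):
  θ_1 = M₀a/EI  [x>a] = 12·(9/2)/100000 = 27/50000 rad
Load 2 — uniform load w=12 kN/m over full span:
  θ_2 = -wx(x²-3Lx+3L²)/(6EI) = -12·(24/5)·((24/5)²-3·6·(24/5)+3·6²)/(6·100000) = -1674/390625 rad
Load 3 — triangular load w₀=13 kN/m (0→w₀ over full span):
  θ_3 = (w₀Lx²/4-w₀L²x/3-w₀x⁴/(24L))/EI = (13·6·(24/5)²/4-13·6²·(24/5)/3-13·(24/5)⁴/(24·6))/100000 = -6786/1953125 rad
Superposition: θ = Σ θ_i = -225621/31250000 rad ≈ -0.007220 rad

θ(24/5) = -225621/31250000 rad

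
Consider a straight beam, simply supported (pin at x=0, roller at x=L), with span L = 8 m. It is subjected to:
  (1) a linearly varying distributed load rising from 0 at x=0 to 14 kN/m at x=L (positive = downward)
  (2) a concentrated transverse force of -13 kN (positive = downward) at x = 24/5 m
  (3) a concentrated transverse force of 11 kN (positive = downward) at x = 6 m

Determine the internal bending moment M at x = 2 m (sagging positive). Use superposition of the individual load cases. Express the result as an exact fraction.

Load 1 — triangular load w₀=14 kN/m (0→w₀ over full span):
  M_1 = w₀Lx/6 - w₀x³/(6L) = 14·8·2/6 - 14·2³/(6·8) = 35 kN·m
Load 2 — point force P=-13 kN at a=24/5 m (b=L-a=16/5):
  M_2 = Pbx/L  [x≤a] = (-13)·(16/5)·2/8 = -52/5 kN·m
Load 3 — point force P=11 kN at a=6 m (b=L-a=2):
  M_3 = Pbx/L  [x≤a] = 11·2·2/8 = 11/2 kN·m
Superposition: M = Σ M_i = 301/10 kN·m ≈ 30.100000 kN·m

M(2) = 301/10 kN·m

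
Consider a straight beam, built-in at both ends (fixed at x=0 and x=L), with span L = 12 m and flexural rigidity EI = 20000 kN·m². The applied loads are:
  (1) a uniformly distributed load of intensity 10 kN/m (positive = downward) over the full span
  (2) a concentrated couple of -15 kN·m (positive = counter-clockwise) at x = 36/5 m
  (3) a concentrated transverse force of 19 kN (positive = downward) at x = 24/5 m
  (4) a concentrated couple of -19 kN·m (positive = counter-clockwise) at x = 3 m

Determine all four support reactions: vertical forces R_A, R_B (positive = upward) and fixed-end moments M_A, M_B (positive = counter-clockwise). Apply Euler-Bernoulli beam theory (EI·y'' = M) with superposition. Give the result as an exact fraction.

R_A = 274923/4000 kN, M_A = 303189/2000 kN·m, R_B = 281077/4000 kN, M_B = -299251/2000 kN·m

Load 1 — uniform load w=10 kN/m over full span:
  R_A = wL/2 = 10·12/2 = 60 kN
  M_A = wL²/12 = 10·12²/12 = 120 kN·m
  R_B = wL/2 = 10·12/2 = 60 kN
  M_B = -wL²/12 = -10·12²/12 = -120 kN·m
Load 2 — applied couple M₀=-15 kN·m at a=36/5 m (b=L-a=24/5):
  R_A = 6M₀ab/L³ = 6·(-15)·(36/5)·(24/5)/12³ = -9/5 kN
  M_A = M₀b(2a-b)/L² = (-15)·(24/5)·(2·(36/5)-(24/5))/12² = -24/5 kN·m
  R_B = -6M₀ab/L³ = -6·(-15)·(36/5)·(24/5)/12³ = 9/5 kN
  M_B = M₀a(2b-a)/L² = (-15)·(36/5)·(2·(24/5)-(36/5))/12² = -9/5 kN·m
Load 3 — point force P=19 kN at a=24/5 m (b=L-a=36/5):
  R_A = Pb²(3a+b)/L³ = 19·(36/5)²·(3·(24/5)+(36/5))/12³ = 1539/125 kN
  M_A = Pab²/L² = 19·(24/5)·(36/5)²/12² = 4104/125 kN·m
  R_B = Pa²(a+3b)/L³ = 19·(24/5)²·((24/5)+3·(36/5))/12³ = 836/125 kN
  M_B = -Pa²b/L² = -19·(24/5)²·(36/5)/12² = -2736/125 kN·m
Load 4 — applied couple M₀=-19 kN·m at a=3 m (b=L-a=9):
  R_A = 6M₀ab/L³ = 6·(-19)·3·9/12³ = -57/32 kN
  M_A = M₀b(2a-b)/L² = (-19)·9·(2·3-9)/12² = 57/16 kN·m
  R_B = -6M₀ab/L³ = -6·(-19)·3·9/12³ = 57/32 kN
  M_B = M₀a(2b-a)/L² = (-19)·3·(2·9-3)/12² = -95/16 kN·m
Superposition: R_A = 274923/4000 kN, M_A = 303189/2000 kN·m, R_B = 281077/4000 kN, M_B = -299251/2000 kN·m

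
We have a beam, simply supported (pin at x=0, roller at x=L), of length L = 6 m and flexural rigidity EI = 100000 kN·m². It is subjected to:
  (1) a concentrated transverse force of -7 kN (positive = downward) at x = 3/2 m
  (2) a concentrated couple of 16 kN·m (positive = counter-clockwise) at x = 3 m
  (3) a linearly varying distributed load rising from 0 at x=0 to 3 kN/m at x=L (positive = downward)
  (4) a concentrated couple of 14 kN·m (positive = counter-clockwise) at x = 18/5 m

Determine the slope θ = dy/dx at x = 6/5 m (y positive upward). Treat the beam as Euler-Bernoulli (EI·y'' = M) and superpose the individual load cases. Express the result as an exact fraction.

θ(6/5) = -163239/2000000000 rad

Load 1 — point force P=-7 kN at a=3/2 m (b=L-a=9/2):
  θ_1 = -Pb(L²-b²-3x²)/(6LEI)  [x≤a] = -(-7)·(9/2)·(6²-(9/2)²-3·(6/5)²)/(6·6·100000) = 8001/80000000 rad
Load 2 — applied couple M₀=16 kN·m at a=3 m (b=L-a=3):
  θ_2 = (M₀x²/(2L)+C₁)/EI  [x≤a] with C₁=M₀(3b²-L²)/(6L)=-4 = (16·(6/5)²/(2·6)+(-4))/100000 = -13/625000 rad
Load 3 — triangular load w₀=3 kN/m (0→w₀ over full span):
  θ_3 = -w₀(7L⁴-30L²x²+15x⁴)/(360LEI) = -3·(7·6⁴-30·6²·(6/5)²+15·(6/5)⁴)/(360·6·100000) = -819/7812500 rad
Load 4 — applied couple M₀=14 kN·m at a=18/5 m (b=L-a=12/5):
  θ_4 = (M₀x²/(2L)+C₁)/EI  [x≤a] with C₁=M₀(3b²-L²)/(6L)=-182/25 = (14·(6/5)²/(2·6)+(-182/25))/100000 = -7/125000 rad
Superposition: θ = Σ θ_i = -163239/2000000000 rad ≈ -0.000082 rad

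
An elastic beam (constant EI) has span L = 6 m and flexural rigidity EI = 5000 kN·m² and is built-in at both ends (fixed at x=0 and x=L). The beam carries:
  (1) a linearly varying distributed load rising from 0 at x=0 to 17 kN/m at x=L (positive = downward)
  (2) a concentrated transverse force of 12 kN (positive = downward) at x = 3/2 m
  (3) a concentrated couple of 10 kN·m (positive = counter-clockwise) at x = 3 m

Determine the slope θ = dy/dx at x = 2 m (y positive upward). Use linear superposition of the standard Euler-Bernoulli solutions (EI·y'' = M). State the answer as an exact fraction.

Load 1 — triangular load w₀=17 kN/m (0→w₀ over full span):
  θ_1 = -w₀(2x(L-x)(L-2x)(x+2L)+x²(L-x)²)/(120LEI) = -17·(2·2·(6-2)·(6-2·2)·(2+2·6)+2²·(6-2)²)/(120·6·5000) = -68/28125 rad
Load 2 — point force P=12 kN at a=3/2 m (b=L-a=9/2):
  θ_2 = Pa²(L-x)(2bL-(3b+a)(L-x))/(2L³EI)  [x>a] = 12·(3/2)²·(6-2)·(2·(9/2)·6-(3·(9/2)+(3/2))·(6-2))/(2·6³·5000) = -3/10000 rad
Load 3 — applied couple M₀=10 kN·m at a=3 m (b=L-a=3):
  θ_3 = (R_Ax²/2 - M_Ax)/EI  [x≤a] with R_A=5/2, M_A=5/2 = ((5/2)·2²/2 - (5/2)·2)/5000 = 0 rad
Superposition: θ = Σ θ_i = -1223/450000 rad ≈ -0.002718 rad

θ(2) = -1223/450000 rad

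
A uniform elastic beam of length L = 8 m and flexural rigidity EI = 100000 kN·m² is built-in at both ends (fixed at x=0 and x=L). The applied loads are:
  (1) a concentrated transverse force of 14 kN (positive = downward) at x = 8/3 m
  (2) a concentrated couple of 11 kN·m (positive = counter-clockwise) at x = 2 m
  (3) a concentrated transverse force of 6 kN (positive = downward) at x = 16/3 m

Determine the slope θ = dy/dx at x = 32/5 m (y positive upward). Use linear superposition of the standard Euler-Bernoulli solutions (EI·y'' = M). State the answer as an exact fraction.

Load 1 — point force P=14 kN at a=8/3 m (b=L-a=16/3):
  θ_1 = Pa²(L-x)(2bL-(3b+a)(L-x))/(2L³EI)  [x>a] = 14·(8/3)²·(8-(32/5))·(2·(16/3)·8-(3·(16/3)+(8/3))·(8-(32/5)))/(2·8³·100000) = 182/2109375 rad
Load 2 — applied couple M₀=11 kN·m at a=2 m (b=L-a=6):
  θ_2 = (R_Ax²/2 - M_Ax - M₀(x-a))/EI  [x>a] with R_A=99/64, M_A=-33/16 = ((99/64)·(32/5)²/2 - (-33/16)·(32/5) - 11·((32/5)-2))/100000 = -11/312500 rad
Load 3 — point force P=6 kN at a=16/3 m (b=L-a=8/3):
  θ_3 = Pa²(L-x)(2bL-(3b+a)(L-x))/(2L³EI)  [x>a] = 6·(16/3)²·(8-(32/5))·(2·(8/3)·8-(3·(8/3)+(16/3))·(8-(32/5)))/(2·8³·100000) = 8/140625 rad
Superposition: θ = Σ θ_i = 911/8437500 rad ≈ 0.000108 rad

θ(32/5) = 911/8437500 rad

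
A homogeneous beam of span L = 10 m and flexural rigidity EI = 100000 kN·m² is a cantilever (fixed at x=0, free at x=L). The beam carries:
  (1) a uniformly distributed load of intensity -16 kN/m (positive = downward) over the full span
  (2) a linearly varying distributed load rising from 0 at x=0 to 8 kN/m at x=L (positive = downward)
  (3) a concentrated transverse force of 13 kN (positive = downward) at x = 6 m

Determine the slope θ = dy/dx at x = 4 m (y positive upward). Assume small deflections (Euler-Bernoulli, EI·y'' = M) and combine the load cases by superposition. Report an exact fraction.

θ(4) = 1057/93750 rad

Load 1 — uniform load w=-16 kN/m over full span:
  θ_1 = -wx(x²-3Lx+3L²)/(6EI) = -(-16)·4·(4²-3·10·4+3·10²)/(6·100000) = 196/9375 rad
Load 2 — triangular load w₀=8 kN/m (0→w₀ over full span):
  θ_2 = (w₀Lx²/4-w₀L²x/3-w₀x⁴/(24L))/EI = (8·10·4²/4-8·10²·4/3-8·4⁴/(24·10))/100000 = -118/15625 rad
Load 3 — point force P=13 kN at a=6 m (b=L-a=4):
  θ_3 = -Px(2a-x)/(2EI)  [x≤a] = -13·4·(2·6-4)/(2·100000) = -13/6250 rad
Superposition: θ = Σ θ_i = 1057/93750 rad ≈ 0.011275 rad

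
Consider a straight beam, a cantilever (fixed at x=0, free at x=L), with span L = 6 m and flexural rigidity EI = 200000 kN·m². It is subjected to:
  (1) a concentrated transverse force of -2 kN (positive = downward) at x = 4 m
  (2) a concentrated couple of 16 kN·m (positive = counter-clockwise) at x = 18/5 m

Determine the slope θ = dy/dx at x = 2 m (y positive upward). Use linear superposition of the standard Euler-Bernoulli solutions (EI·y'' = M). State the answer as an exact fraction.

Load 1 — point force P=-2 kN at a=4 m (b=L-a=2):
  θ_1 = -Px(2a-x)/(2EI)  [x≤a] = -(-2)·2·(2·4-2)/(2·200000) = 3/50000 rad
Load 2 — applied couple M₀=16 kN·m at a=18/5 m (b=L-a=12/5):
  θ_2 = M₀x/EI  [x≤a] = 16·2/200000 = 1/6250 rad
Superposition: θ = Σ θ_i = 11/50000 rad ≈ 0.000220 rad

θ(2) = 11/50000 rad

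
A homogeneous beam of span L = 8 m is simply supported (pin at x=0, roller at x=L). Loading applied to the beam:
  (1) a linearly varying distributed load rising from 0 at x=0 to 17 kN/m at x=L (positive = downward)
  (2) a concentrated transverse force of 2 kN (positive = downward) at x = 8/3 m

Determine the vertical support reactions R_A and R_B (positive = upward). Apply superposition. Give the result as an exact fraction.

R_A = 24 kN, R_B = 46 kN

Load 1 — triangular load w₀=17 kN/m (0→w₀ over full span):
  R_A = w₀L/6 = 17·8/6 = 68/3 kN
  R_B = w₀L/3 = 17·8/3 = 136/3 kN
Load 2 — point force P=2 kN at a=8/3 m (b=L-a=16/3):
  R_A = Pb/L = 2·(16/3)/8 = 4/3 kN
  R_B = Pa/L = 2·(8/3)/8 = 2/3 kN
Superposition: R_A = 24 kN, R_B = 46 kN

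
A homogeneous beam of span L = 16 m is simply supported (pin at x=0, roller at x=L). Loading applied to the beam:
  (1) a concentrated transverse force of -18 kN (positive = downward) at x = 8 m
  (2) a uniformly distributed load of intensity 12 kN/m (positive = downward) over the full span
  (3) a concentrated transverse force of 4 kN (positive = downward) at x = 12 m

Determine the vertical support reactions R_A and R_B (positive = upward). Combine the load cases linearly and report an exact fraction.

Load 1 — point force P=-18 kN at a=8 m (b=L-a=8):
  R_A = Pb/L = (-18)·8/16 = -9 kN
  R_B = Pa/L = (-18)·8/16 = -9 kN
Load 2 — uniform load w=12 kN/m over full span:
  R_A = wL/2 = 12·16/2 = 96 kN
  R_B = wL/2 = 12·16/2 = 96 kN
Load 3 — point force P=4 kN at a=12 m (b=L-a=4):
  R_A = Pb/L = 4·4/16 = 1 kN
  R_B = Pa/L = 4·12/16 = 3 kN
Superposition: R_A = 88 kN, R_B = 90 kN

R_A = 88 kN, R_B = 90 kN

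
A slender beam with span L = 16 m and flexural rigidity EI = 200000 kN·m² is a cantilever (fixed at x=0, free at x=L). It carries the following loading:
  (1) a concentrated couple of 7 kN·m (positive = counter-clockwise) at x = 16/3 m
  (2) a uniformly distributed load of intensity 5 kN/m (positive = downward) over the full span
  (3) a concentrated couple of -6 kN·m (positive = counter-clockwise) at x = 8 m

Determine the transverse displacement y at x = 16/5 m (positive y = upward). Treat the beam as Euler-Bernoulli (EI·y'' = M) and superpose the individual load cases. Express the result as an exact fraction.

Load 1 — applied couple M₀=7 kN·m at a=16/3 m (b=L-a=32/3):
  y_1 = M₀x²/(2EI)  [x≤a] = 7·(16/5)²/(2·200000) = 14/78125 m
Load 2 — uniform load w=5 kN/m over full span:
  y_2 = -wx²(x²-4Lx+6L²)/(24EI) = -5·(16/5)²·((16/5)²-4·16·(16/5)+6·16²)/(24·200000) = -16768/1171875 m
Load 3 — applied couple M₀=-6 kN·m at a=8 m (b=L-a=8):
  y_3 = M₀x²/(2EI)  [x≤a] = (-6)·(16/5)²/(2·200000) = -12/78125 m
Superposition: y = Σ y_i = -16738/1171875 m ≈ -0.014283 m

y(16/5) = -16738/1171875 m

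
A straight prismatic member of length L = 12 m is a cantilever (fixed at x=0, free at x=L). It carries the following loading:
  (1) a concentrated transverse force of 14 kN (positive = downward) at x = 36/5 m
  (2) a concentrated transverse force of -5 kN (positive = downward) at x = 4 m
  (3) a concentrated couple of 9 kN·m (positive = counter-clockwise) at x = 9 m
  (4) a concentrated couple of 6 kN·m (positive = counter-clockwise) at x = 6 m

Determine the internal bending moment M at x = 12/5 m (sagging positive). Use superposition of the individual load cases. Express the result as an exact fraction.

M(12/5) = -221/5 kN·m

Load 1 — point force P=14 kN at a=36/5 m (b=L-a=24/5):
  M_1 = -P(a-x)  [x≤a] = -14·((36/5)-(12/5)) = -336/5 kN·m
Load 2 — point force P=-5 kN at a=4 m (b=L-a=8):
  M_2 = -P(a-x)  [x≤a] = -(-5)·(4-(12/5)) = 8 kN·m
Load 3 — applied couple M₀=9 kN·m at a=9 m (b=L-a=3):
  M_3 = M₀  [x≤a] = 9 = 9 kN·m
Load 4 — applied couple M₀=6 kN·m at a=6 m (b=L-a=6):
  M_4 = M₀  [x≤a] = 6 = 6 kN·m
Superposition: M = Σ M_i = -221/5 kN·m ≈ -44.200000 kN·m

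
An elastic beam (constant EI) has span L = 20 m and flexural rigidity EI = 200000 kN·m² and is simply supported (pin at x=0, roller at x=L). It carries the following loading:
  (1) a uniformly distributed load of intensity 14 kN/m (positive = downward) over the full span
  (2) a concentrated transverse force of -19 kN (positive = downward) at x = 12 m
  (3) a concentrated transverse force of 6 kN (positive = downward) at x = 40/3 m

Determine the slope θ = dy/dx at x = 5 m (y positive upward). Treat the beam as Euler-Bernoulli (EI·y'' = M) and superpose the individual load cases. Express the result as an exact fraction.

θ(5) = -401119/27000000 rad

Load 1 — uniform load w=14 kN/m over full span:
  θ_1 = -w(L³-6Lx²+4x³)/(24EI) = -14·(20³-6·20·5²+4·5³)/(24·200000) = -77/4800 rad
Load 2 — point force P=-19 kN at a=12 m (b=L-a=8):
  θ_2 = -Pb(L²-b²-3x²)/(6LEI)  [x≤a] = -(-19)·8·(20²-8²-3·5²)/(6·20·200000) = 1653/1000000 rad
Load 3 — point force P=6 kN at a=40/3 m (b=L-a=20/3):
  θ_3 = -Pb(L²-b²-3x²)/(6LEI)  [x≤a] = -6·(20/3)·(20²-(20/3)²-3·5²)/(6·20·200000) = -101/216000 rad
Superposition: θ = Σ θ_i = -401119/27000000 rad ≈ -0.014856 rad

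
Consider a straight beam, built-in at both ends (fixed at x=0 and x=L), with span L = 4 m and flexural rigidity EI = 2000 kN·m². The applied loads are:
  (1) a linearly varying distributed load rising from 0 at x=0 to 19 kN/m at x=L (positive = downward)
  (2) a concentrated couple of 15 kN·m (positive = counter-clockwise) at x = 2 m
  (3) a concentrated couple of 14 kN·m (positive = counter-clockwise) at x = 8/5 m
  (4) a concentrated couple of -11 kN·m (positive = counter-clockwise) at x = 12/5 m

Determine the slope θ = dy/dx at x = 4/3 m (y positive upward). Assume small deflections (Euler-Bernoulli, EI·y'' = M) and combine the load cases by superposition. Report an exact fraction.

Load 1 — triangular load w₀=19 kN/m (0→w₀ over full span):
  θ_1 = -w₀(2x(L-x)(L-2x)(x+2L)+x²(L-x)²)/(120LEI) = -19·(2·(4/3)·(4-(4/3))·(4-2·(4/3))·((4/3)+2·4)+(4/3)²·(4-(4/3))²)/(120·4·2000) = -304/151875 rad
Load 2 — applied couple M₀=15 kN·m at a=2 m (b=L-a=2):
  θ_2 = (R_Ax²/2 - M_Ax)/EI  [x≤a] with R_A=45/8, M_A=15/4 = ((45/8)·(4/3)²/2 - (15/4)·(4/3))/2000 = 0 rad
Load 3 — applied couple M₀=14 kN·m at a=8/5 m (b=L-a=12/5):
  θ_3 = (R_Ax²/2 - M_Ax)/EI  [x≤a] with R_A=126/25, M_A=42/25 = ((126/25)·(4/3)²/2 - (42/25)·(4/3))/2000 = 7/6250 rad
Load 4 — applied couple M₀=-11 kN·m at a=12/5 m (b=L-a=8/5):
  θ_4 = (R_Ax²/2 - M_Ax)/EI  [x≤a] with R_A=-99/25, M_A=-88/25 = ((-99/25)·(4/3)²/2 - (-88/25)·(4/3))/2000 = 11/18750 rad
Superposition: θ = Σ θ_i = -224/759375 rad ≈ -0.000295 rad

θ(4/3) = -224/759375 rad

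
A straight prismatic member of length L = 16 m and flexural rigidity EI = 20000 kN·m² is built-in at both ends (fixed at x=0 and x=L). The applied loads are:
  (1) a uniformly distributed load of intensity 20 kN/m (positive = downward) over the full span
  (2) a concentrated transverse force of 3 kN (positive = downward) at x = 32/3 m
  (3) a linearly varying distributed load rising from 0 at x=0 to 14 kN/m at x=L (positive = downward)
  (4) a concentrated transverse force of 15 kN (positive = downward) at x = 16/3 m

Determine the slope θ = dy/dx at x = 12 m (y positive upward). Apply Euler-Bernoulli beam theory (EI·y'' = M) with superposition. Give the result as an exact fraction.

θ(12) = 3451/75000 rad

Load 1 — uniform load w=20 kN/m over full span:
  θ_1 = -wx(L-x)(L-2x)/(12EI) = -20·12·(16-12)·(16-2·12)/(12·20000) = 4/125 rad
Load 2 — point force P=3 kN at a=32/3 m (b=L-a=16/3):
  θ_2 = Pa²(L-x)(2bL-(3b+a)(L-x))/(2L³EI)  [x>a] = 3·(32/3)²·(16-12)·(2·(16/3)·16-(3·(16/3)+(32/3))·(16-12))/(2·16³·20000) = 1/1875 rad
Load 3 — triangular load w₀=14 kN/m (0→w₀ over full span):
  θ_3 = -w₀(2x(L-x)(L-2x)(x+2L)+x²(L-x)²)/(120LEI) = -14·(2·12·(16-12)·(16-2·12)·(12+2·16)+12²·(16-12)²)/(120·16·20000) = 287/25000 rad
Load 4 — point force P=15 kN at a=16/3 m (b=L-a=32/3):
  θ_4 = Pa²(L-x)(2bL-(3b+a)(L-x))/(2L³EI)  [x>a] = 15·(16/3)²·(16-12)·(2·(32/3)·16-(3·(32/3)+(16/3))·(16-12))/(2·16³·20000) = 1/500 rad
Superposition: θ = Σ θ_i = 3451/75000 rad ≈ 0.046013 rad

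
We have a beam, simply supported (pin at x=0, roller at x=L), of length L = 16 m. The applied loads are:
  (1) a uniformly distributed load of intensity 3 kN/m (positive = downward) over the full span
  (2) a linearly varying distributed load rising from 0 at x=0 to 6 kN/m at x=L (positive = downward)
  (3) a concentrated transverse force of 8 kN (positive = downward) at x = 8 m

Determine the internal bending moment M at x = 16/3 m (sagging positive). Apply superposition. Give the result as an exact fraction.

Load 1 — uniform load w=3 kN/m over full span:
  M_1 = wx(L-x)/2 = 3·(16/3)·(16-(16/3))/2 = 256/3 kN·m
Load 2 — triangular load w₀=6 kN/m (0→w₀ over full span):
  M_2 = w₀Lx/6 - w₀x³/(6L) = 6·16·(16/3)/6 - 6·(16/3)³/(6·16) = 2048/27 kN·m
Load 3 — point force P=8 kN at a=8 m (b=L-a=8):
  M_3 = Pbx/L  [x≤a] = 8·8·(16/3)/16 = 64/3 kN·m
Superposition: M = Σ M_i = 4928/27 kN·m ≈ 182.518519 kN·m

M(16/3) = 4928/27 kN·m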